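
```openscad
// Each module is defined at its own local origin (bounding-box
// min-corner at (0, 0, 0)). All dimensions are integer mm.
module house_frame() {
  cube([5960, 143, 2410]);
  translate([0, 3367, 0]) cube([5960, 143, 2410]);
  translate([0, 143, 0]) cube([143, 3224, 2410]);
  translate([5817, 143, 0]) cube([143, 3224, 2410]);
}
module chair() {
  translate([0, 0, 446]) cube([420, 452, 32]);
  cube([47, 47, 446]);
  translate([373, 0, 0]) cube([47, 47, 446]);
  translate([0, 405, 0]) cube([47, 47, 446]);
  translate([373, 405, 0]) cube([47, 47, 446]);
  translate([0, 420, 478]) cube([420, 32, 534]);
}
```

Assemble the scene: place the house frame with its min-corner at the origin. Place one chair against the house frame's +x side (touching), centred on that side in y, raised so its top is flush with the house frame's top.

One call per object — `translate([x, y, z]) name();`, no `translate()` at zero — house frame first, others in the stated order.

house_frame();
translate([5960, 1529, 1398]) chair();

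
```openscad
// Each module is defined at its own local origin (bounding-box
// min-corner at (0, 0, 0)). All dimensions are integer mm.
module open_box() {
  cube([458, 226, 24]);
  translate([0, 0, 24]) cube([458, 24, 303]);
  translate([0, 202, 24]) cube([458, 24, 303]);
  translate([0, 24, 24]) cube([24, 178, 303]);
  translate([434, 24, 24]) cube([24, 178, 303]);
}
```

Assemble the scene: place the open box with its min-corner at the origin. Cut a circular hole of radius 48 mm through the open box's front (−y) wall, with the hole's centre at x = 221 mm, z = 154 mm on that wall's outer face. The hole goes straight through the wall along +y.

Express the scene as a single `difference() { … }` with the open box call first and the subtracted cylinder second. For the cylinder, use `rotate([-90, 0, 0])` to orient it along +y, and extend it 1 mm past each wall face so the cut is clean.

difference() {
  open_box();
  translate([221, -1, 154]) rotate([-90, 0, 0]) cylinder(h = 26, r = 48);
}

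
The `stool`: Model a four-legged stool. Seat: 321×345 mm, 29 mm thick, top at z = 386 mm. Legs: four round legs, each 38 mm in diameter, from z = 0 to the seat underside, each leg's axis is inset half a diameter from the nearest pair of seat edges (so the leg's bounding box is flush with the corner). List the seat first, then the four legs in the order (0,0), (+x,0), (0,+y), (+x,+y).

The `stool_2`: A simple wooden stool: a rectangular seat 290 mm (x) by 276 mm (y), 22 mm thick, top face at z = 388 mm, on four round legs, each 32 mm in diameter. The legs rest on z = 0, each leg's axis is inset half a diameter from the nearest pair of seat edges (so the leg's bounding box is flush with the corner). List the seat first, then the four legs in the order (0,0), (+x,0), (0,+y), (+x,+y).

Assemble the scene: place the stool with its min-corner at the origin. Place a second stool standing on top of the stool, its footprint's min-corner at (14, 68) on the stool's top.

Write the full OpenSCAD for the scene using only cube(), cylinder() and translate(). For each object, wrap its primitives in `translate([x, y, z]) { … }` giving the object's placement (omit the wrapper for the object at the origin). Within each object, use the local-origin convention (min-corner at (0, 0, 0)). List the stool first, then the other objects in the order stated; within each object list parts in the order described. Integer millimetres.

translate([0, 0, 357]) cube([321, 345, 29]);
translate([19, 19, 0]) cylinder(h = 357, r = 19);
translate([302, 19, 0]) cylinder(h = 357, r = 19);
translate([19, 326, 0]) cylinder(h = 357, r = 19);
translate([302, 326, 0]) cylinder(h = 357, r = 19);
translate([14, 68, 386]) {
  translate([0, 0, 366]) cube([290, 276, 22]);
  translate([16, 16, 0]) cylinder(h = 366, r = 16);
  translate([274, 16, 0]) cylinder(h = 366, r = 16);
  translate([16, 260, 0]) cylinder(h = 366, r = 16);
  translate([274, 260, 0]) cylinder(h = 366, r = 16);
}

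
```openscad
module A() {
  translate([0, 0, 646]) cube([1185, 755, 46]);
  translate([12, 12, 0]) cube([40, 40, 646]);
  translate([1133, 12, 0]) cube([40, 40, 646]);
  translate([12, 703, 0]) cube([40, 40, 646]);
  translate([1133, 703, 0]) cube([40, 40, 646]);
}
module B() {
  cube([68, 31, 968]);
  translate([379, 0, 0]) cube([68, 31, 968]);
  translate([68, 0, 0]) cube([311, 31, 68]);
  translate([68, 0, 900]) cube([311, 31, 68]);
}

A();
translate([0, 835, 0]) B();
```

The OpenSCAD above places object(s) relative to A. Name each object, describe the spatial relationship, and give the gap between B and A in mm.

The picture frame's nearest face is 80 mm from the table's +y face.

A is a table. B is a picture frame. The picture frame is on the floor beside the table on its +y side. The gap between the picture frame and the table is 80 mm.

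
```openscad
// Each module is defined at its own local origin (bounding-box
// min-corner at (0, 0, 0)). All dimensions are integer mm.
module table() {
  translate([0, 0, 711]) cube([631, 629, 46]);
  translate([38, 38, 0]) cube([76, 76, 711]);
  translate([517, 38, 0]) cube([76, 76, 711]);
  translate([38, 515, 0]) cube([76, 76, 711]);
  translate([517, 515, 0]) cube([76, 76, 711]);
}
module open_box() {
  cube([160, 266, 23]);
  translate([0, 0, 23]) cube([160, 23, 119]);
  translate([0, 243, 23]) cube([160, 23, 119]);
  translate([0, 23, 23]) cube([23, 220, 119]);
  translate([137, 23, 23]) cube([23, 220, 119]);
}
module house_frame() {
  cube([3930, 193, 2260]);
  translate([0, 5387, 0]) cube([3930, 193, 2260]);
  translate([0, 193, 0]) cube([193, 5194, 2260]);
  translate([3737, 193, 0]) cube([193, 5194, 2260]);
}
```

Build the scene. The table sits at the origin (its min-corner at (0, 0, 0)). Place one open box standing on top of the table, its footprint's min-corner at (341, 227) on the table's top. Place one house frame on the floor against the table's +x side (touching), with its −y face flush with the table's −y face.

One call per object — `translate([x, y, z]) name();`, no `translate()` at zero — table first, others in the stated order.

table();
translate([341, 227, 757]) open_box();
translate([631, 0, 0]) house_frame();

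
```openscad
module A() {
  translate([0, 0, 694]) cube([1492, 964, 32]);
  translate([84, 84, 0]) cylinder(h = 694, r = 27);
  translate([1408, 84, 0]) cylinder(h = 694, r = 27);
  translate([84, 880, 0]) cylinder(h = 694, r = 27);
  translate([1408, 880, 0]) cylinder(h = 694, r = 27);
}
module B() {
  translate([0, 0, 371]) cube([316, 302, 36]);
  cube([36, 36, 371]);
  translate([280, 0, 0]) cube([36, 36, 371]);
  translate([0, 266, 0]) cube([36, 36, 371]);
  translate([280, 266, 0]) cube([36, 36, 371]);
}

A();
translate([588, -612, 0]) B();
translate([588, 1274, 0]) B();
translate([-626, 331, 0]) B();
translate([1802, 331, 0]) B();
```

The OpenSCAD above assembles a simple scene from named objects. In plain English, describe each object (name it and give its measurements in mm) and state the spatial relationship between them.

A is a table with a 1492×964 mm rectangular top, 32 mm thick, top surface at z = 726 mm, supported by four round legs of 54 mm diameter, each leg's bounding box inset 57 mm from the nearest pair of top edges, running from the floor.

B is a simple wooden stool: a rectangular seat 316 mm (x) by 302 mm (y), 36 mm thick, top face at z = 407 mm, on four square legs, each 36×36 mm in cross-section. The legs rest on z = 0, each flush with a corner of the seat.

Four stools sit around the table at the −y, +y, −x, +x sides.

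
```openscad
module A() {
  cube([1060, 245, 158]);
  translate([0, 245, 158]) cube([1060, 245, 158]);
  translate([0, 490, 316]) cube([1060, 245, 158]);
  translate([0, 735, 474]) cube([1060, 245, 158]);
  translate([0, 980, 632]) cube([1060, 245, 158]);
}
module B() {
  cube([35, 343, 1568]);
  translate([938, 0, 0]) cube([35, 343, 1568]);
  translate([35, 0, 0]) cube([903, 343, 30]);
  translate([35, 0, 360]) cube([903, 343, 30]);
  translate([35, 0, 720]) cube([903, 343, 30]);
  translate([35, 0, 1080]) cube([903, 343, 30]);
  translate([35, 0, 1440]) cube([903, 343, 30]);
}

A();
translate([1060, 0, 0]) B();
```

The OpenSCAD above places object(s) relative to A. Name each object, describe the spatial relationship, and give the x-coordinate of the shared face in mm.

A is a staircase. B is a bookshelf. The bookshelf is against the staircase's +x side, with their −y faces flush. The x-coordinate of the shared face is 1060 mm.

The staircase's +x face and the bookshelf's −x face are both at x = 1060 mm.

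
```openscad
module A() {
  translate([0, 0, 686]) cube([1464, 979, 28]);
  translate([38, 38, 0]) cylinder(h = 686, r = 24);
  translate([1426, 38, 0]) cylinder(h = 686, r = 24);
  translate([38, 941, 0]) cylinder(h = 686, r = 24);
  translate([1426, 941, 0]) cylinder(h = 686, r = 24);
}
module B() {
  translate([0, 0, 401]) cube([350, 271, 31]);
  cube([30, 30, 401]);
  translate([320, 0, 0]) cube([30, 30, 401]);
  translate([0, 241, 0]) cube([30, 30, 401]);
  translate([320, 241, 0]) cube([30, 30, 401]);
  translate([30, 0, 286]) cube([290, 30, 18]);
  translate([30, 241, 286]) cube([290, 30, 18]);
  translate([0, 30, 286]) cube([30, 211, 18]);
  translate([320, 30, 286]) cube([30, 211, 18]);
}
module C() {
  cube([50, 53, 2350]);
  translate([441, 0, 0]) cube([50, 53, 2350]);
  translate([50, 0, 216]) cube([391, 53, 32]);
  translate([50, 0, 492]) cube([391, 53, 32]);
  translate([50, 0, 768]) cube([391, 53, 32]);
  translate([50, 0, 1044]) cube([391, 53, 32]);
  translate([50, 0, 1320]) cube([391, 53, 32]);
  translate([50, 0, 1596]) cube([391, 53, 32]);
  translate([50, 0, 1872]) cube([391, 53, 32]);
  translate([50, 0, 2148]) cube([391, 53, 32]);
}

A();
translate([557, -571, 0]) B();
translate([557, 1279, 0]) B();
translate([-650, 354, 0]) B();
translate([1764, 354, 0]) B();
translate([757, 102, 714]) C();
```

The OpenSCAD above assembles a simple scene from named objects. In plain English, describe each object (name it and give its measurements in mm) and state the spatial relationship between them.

A is a rectangular dining table. The top is 1464×979×28 mm with its upper surface at z = 714 mm. It stands on four round legs of 48 mm diameter, each leg's bounding box inset 14 mm from the nearest pair of top edges, running from the floor to the underside of the top.

B is a four-legged stool. The seat is 350×271 mm, 31 mm thick, top at z = 432 mm. It stands on four square legs, each 30×30 mm in cross-section, from z = 0 to the seat underside, each flush with a corner of the seat. Four stretchers, 30 mm wide and 18 mm tall, connect adjacent legs with their undersides at z = 286 mm, each running between the inner faces of the legs it joins and aligned with the legs' outer faces on the other axis.

C is a wooden ladder with two side rails of 50×53 mm section and 2350 mm height, set 491 mm apart overall. Between them run 8 rectangular rungs (53 mm deep, 32 mm thick), front faces flush with the rails' −y face. The bottom of the first rung is 216 mm above the floor and each subsequent rung is 276 mm higher than the one below.

Four stools sit around the table at the −y, +y, −x, +x sides. The ladder is on top of the table.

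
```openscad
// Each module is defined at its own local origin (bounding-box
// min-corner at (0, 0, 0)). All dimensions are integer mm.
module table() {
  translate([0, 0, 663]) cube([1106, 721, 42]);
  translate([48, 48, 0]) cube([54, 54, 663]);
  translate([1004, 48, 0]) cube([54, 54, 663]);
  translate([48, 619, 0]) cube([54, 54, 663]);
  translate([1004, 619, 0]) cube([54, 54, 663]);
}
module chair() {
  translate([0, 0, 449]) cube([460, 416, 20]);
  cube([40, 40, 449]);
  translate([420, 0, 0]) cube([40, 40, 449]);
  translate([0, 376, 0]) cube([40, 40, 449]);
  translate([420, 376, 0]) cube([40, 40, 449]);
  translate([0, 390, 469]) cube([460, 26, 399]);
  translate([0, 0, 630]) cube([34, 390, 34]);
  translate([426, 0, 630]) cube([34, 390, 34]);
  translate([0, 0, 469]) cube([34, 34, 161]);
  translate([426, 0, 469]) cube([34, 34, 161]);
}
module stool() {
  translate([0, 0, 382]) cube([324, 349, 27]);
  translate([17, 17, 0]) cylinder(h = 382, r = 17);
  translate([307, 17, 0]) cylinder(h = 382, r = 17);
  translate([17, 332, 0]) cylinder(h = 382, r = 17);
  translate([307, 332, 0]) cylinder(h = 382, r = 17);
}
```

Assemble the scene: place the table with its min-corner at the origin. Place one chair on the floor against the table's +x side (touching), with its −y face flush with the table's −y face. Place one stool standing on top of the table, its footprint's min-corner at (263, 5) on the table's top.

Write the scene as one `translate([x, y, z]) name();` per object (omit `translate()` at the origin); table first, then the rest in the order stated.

table();
translate([1106, 0, 0]) chair();
translate([263, 5, 705]) stool();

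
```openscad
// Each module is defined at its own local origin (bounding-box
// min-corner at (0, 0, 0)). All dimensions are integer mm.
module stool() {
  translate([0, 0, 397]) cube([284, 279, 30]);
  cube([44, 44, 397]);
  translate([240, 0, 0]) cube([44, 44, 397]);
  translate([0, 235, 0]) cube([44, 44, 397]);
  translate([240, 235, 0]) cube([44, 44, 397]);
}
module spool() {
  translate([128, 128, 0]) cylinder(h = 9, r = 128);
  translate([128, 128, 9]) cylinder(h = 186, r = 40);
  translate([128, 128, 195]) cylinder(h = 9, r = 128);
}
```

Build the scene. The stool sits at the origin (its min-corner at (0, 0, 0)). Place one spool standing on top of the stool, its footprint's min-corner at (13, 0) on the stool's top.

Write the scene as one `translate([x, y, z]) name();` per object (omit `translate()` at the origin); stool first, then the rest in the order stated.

stool();
translate([13, 0, 427]) spool();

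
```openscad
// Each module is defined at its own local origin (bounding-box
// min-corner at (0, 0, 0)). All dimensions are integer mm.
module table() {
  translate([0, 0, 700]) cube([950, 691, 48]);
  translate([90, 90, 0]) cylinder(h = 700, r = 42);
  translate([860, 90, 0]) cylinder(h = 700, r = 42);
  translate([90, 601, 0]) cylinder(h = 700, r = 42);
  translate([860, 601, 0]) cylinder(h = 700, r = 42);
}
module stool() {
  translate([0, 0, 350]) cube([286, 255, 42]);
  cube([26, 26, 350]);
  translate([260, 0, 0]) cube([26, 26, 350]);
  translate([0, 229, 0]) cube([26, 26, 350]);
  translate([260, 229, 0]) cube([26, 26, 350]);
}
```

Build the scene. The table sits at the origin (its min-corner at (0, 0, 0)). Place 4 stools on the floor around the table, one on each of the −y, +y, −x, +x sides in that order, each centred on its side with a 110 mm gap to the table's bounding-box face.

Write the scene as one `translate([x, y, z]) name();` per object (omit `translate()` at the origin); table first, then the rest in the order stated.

table();
translate([332, -365, 0]) stool();
translate([332, 801, 0]) stool();
translate([-396, 218, 0]) stool();
translate([1060, 218, 0]) stool();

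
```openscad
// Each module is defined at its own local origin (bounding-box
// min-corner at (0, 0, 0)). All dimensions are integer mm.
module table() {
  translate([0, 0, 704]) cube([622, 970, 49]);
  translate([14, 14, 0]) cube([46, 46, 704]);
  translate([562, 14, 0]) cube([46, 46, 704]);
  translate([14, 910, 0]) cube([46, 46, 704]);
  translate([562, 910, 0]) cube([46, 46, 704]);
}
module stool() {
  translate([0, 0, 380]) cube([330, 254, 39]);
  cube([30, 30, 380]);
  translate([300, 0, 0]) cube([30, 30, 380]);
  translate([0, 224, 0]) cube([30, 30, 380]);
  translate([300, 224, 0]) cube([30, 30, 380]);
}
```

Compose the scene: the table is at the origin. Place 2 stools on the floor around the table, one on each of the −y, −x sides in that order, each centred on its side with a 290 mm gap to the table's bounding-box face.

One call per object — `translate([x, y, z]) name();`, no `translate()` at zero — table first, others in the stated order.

table();
translate([146, -544, 0]) stool();
translate([-620, 358, 0]) stool();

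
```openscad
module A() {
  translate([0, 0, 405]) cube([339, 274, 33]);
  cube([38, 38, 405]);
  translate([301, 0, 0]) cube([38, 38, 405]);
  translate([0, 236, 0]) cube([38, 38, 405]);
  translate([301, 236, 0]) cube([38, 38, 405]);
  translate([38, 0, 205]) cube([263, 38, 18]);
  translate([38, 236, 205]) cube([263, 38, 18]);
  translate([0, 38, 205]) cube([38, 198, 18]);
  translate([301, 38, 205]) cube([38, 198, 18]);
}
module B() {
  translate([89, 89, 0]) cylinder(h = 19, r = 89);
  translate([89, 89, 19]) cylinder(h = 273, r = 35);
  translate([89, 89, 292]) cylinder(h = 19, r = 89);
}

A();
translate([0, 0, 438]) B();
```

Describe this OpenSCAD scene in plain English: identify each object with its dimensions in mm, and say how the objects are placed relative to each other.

A is a simple wooden stool: a rectangular seat 339 mm (x) by 274 mm (y), 33 mm thick, top face at z = 438 mm, on four square legs, each 38×38 mm in cross-section. The legs rest on z = 0, each flush with a corner of the seat. Four stretchers, 38 mm wide and 18 mm tall, connect adjacent legs with their undersides at z = 205 mm, each running between the inner faces of the legs it joins and aligned with the legs' outer faces on the other axis.

B is a spool: two coaxial disc flanges of radius 89 mm and thickness 19 mm, joined by a core cylinder of radius 35 mm and height 273 mm. The lower flange rests on z = 0 and the three cylinders share a vertical axis.

The spool is on top of the stool.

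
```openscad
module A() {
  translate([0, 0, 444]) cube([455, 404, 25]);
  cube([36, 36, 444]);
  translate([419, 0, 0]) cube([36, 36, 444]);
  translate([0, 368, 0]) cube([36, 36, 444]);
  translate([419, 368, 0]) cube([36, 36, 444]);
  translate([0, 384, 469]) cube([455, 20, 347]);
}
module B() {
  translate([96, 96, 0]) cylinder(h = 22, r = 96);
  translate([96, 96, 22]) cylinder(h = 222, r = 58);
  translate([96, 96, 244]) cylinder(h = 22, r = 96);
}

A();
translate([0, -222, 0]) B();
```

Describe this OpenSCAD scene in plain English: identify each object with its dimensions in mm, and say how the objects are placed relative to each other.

A is a chair: 455×404 mm seat, 25 mm thick, top at z = 469 mm, on four 36 mm square corner legs flush with the seat edges. A 20 mm thick backrest slab spans the full seat width, extending 347 mm above the seat top, its back face flush with the seat's +y edge.

B is a spool: two coaxial disc flanges of radius 96 mm and thickness 22 mm, joined by a core cylinder of radius 58 mm and height 222 mm. The lower flange rests on z = 0 and the three cylinders share a vertical axis.

The spool is on the floor beside the chair on its −y side.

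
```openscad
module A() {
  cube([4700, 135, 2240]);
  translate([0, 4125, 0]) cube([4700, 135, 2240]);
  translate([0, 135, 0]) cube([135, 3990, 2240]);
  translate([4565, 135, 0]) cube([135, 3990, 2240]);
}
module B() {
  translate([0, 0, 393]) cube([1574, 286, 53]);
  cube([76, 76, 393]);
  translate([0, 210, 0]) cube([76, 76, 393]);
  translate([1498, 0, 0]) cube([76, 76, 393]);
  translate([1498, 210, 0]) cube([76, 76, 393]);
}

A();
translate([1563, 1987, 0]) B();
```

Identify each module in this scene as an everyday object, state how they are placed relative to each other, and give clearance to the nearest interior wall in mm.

A is a house frame. B is a bench. The bench sits inside the house frame, centred. The clearance to the nearest interior wall is 1428 mm.

Clearances: x = 1428, y = 1852; minimum 1428 mm.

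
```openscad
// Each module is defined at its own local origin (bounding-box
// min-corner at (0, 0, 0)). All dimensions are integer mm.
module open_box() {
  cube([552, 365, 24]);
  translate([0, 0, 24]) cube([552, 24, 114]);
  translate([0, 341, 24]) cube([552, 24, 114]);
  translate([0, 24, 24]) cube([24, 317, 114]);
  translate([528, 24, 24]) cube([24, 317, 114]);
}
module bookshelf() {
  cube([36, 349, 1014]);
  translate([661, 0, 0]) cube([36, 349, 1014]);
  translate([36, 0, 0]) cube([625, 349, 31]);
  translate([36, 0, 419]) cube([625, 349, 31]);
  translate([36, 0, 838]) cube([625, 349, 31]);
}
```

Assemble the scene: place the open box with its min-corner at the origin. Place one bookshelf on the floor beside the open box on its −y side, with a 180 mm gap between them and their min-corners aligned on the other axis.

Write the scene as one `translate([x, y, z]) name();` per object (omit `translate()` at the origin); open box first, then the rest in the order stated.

open_box();
translate([0, -529, 0]) bookshelf();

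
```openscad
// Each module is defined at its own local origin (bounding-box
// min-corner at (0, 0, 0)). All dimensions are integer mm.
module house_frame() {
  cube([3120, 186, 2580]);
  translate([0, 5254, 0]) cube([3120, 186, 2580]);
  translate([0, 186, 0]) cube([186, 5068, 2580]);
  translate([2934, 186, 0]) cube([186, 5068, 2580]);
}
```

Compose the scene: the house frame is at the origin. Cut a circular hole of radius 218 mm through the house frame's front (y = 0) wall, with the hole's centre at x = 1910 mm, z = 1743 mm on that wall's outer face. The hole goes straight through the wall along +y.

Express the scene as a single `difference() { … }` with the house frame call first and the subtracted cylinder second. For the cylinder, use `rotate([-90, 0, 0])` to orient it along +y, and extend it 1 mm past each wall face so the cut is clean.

difference() {
  house_frame();
  translate([1910, -1, 1743]) rotate([-90, 0, 0]) cylinder(h = 188, r = 218);
}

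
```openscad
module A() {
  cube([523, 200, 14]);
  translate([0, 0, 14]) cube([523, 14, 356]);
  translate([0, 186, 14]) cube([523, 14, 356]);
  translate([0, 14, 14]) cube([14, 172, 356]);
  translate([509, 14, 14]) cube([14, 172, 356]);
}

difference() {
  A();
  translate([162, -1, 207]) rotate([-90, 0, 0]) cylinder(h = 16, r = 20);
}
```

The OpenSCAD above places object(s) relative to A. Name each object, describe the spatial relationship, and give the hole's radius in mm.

A is an open box. The open box has a circular hole through its front wall. The hole's radius is 20 mm.

The subtracted cylinder has r = 20 mm.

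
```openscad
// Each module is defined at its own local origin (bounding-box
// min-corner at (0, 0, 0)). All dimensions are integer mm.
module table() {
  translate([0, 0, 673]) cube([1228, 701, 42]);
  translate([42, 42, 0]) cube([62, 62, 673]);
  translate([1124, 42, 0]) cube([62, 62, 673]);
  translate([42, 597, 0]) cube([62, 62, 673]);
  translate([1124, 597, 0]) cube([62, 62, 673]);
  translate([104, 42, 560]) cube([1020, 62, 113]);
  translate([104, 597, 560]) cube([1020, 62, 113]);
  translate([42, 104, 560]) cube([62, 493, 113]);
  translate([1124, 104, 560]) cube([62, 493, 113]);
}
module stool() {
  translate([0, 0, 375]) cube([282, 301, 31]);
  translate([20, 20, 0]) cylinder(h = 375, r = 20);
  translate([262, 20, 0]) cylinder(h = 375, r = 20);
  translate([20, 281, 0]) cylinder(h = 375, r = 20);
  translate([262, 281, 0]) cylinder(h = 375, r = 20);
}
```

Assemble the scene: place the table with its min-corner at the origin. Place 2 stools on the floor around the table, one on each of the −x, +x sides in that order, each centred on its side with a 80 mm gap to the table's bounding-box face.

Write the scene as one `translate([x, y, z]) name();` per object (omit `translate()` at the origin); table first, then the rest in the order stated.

table();
translate([-362, 200, 0]) stool();
translate([1308, 200, 0]) stool();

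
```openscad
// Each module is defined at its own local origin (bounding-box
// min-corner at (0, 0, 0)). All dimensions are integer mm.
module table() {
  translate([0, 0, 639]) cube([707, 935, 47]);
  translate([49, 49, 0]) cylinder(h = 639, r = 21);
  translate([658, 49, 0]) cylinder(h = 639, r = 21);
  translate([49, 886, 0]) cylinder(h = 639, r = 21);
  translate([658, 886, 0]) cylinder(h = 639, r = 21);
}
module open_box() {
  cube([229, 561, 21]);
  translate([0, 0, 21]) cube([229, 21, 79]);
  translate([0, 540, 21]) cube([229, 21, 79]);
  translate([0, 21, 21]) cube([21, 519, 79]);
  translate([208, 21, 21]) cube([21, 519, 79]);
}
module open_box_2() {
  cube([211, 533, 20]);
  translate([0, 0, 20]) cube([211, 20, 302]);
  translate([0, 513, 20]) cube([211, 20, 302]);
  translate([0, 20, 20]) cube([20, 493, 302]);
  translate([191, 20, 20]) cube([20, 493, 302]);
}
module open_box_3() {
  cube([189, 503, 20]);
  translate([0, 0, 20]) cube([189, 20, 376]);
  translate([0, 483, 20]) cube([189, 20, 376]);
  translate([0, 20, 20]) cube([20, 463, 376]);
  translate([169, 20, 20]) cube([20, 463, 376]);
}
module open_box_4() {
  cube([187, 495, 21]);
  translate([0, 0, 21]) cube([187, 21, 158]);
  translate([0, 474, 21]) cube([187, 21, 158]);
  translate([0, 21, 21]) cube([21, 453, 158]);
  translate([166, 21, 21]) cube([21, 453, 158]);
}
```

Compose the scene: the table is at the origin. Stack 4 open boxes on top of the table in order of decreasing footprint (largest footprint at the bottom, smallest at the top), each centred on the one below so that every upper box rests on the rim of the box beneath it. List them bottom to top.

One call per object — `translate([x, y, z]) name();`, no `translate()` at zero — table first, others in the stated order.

table();
translate([239, 187, 686]) open_box();
translate([248, 201, 786]) open_box_2();
translate([259, 216, 1108]) open_box_3();
translate([260, 220, 1504]) open_box_4();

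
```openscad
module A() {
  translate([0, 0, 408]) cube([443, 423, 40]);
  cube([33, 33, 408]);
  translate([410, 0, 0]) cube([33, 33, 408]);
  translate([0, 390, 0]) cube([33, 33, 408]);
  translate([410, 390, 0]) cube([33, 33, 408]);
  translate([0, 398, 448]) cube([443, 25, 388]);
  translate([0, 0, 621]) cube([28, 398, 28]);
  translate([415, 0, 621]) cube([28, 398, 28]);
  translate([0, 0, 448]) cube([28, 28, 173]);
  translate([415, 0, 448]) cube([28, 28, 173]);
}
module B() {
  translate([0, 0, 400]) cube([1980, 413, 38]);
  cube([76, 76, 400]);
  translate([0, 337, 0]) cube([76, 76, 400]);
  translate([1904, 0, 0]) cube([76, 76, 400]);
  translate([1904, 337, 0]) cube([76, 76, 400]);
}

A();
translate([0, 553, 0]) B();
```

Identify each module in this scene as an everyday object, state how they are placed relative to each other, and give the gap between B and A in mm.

A is a chair. B is a bench. The bench is on the floor beside the chair on its +y side. The gap between the bench and the chair is 130 mm.

The bench's nearest face is 130 mm from the chair's +y face.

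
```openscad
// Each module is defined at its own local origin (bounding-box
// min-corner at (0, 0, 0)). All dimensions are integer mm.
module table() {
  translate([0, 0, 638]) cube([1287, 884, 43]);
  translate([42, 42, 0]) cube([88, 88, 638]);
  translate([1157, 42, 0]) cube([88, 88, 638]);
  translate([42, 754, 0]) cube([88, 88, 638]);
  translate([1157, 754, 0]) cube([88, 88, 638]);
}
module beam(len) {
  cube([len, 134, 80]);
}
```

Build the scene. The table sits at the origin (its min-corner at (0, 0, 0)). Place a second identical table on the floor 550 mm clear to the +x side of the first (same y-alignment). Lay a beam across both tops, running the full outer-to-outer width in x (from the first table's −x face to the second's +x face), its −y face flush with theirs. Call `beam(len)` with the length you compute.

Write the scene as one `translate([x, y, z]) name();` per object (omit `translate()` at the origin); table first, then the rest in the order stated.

table();
translate([1837, 0, 0]) table();
translate([0, 0, 681]) beam(3124);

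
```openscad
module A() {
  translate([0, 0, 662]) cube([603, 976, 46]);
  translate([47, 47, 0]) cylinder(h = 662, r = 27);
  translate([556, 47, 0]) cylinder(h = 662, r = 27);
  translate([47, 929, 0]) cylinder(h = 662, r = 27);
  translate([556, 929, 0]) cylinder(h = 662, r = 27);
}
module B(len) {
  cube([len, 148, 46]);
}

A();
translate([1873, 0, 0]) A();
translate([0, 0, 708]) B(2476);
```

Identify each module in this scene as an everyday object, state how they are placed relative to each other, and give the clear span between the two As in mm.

Second table starts at x = 1873; first ends at x = 603; clear span = 1873 − 603 = 1270 mm.

A is a table. B is a beam. A beam spans the tops of two tables. The clear span between the two tables is 1270 mm.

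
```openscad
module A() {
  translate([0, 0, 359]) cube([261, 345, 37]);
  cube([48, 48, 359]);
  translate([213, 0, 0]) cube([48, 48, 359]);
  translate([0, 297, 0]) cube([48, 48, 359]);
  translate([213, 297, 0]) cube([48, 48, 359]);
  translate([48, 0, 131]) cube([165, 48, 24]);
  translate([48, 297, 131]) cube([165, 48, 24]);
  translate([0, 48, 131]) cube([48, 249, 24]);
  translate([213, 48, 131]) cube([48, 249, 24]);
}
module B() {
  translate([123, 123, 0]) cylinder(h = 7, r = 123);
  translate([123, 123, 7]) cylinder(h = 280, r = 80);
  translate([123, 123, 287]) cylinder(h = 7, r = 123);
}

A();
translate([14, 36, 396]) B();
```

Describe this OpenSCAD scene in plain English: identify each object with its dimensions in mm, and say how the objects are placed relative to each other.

A is a simple wooden stool: a rectangular seat 261 mm (x) by 345 mm (y), 37 mm thick, top face at z = 396 mm, on four square legs, each 48×48 mm in cross-section. The legs rest on z = 0, each flush with a corner of the seat. Four stretchers, 48 mm wide and 24 mm tall, connect adjacent legs with their undersides at z = 131 mm, each running between the inner faces of the legs it joins and aligned with the legs' outer faces on the other axis.

B is a spool: two coaxial disc flanges of radius 123 mm and thickness 7 mm, joined by a core cylinder of radius 80 mm and height 280 mm. The lower flange rests on z = 0 and the three cylinders share a vertical axis.

The spool is on top of the stool.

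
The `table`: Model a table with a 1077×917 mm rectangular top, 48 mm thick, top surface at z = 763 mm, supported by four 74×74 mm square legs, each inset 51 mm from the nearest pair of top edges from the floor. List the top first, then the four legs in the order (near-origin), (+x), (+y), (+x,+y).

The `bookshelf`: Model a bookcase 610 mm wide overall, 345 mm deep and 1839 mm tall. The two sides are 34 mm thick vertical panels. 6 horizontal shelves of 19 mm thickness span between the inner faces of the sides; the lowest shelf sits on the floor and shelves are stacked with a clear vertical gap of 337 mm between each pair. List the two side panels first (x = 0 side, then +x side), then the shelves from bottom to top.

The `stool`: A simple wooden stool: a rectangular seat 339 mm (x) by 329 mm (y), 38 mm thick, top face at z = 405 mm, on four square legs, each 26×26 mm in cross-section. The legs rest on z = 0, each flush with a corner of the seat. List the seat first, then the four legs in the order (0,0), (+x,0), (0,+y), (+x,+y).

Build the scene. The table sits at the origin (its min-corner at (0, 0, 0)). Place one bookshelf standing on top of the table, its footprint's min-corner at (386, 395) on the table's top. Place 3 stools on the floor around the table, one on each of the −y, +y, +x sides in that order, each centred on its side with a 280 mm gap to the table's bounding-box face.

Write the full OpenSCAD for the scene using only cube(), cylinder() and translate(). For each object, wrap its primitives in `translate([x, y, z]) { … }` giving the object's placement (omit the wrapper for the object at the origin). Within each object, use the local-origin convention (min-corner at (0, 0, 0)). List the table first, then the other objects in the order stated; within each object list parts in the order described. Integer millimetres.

translate([0, 0, 715]) cube([1077, 917, 48]);
translate([51, 51, 0]) cube([74, 74, 715]);
translate([952, 51, 0]) cube([74, 74, 715]);
translate([51, 792, 0]) cube([74, 74, 715]);
translate([952, 792, 0]) cube([74, 74, 715]);
translate([386, 395, 763]) {
  cube([34, 345, 1839]);
  translate([576, 0, 0]) cube([34, 345, 1839]);
  translate([34, 0, 0]) cube([542, 345, 19]);
  translate([34, 0, 356]) cube([542, 345, 19]);
  translate([34, 0, 712]) cube([542, 345, 19]);
  translate([34, 0, 1068]) cube([542, 345, 19]);
  translate([34, 0, 1424]) cube([542, 345, 19]);
  translate([34, 0, 1780]) cube([542, 345, 19]);
}
translate([369, -609, 0]) {
  translate([0, 0, 367]) cube([339, 329, 38]);
  cube([26, 26, 367]);
  translate([313, 0, 0]) cube([26, 26, 367]);
  translate([0, 303, 0]) cube([26, 26, 367]);
  translate([313, 303, 0]) cube([26, 26, 367]);
}
translate([369, 1197, 0]) {
  translate([0, 0, 367]) cube([339, 329, 38]);
  cube([26, 26, 367]);
  translate([313, 0, 0]) cube([26, 26, 367]);
  translate([0, 303, 0]) cube([26, 26, 367]);
  translate([313, 303, 0]) cube([26, 26, 367]);
}
translate([1357, 294, 0]) {
  translate([0, 0, 367]) cube([339, 329, 38]);
  cube([26, 26, 367]);
  translate([313, 0, 0]) cube([26, 26, 367]);
  translate([0, 303, 0]) cube([26, 26, 367]);
  translate([313, 303, 0]) cube([26, 26, 367]);
}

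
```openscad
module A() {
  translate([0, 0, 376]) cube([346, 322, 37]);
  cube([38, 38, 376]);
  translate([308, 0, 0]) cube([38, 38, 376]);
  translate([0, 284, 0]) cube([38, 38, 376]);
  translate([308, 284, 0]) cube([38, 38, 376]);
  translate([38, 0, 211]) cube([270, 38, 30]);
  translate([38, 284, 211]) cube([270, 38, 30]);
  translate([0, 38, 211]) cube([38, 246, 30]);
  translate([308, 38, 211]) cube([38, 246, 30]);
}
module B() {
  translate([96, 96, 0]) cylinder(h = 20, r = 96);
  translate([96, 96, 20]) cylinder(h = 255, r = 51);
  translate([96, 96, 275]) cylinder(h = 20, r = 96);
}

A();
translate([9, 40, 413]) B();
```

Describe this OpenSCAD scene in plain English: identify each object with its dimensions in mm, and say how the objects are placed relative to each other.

A is a simple wooden stool: a rectangular seat 346 mm (x) by 322 mm (y), 37 mm thick, top face at z = 413 mm, on four square legs, each 38×38 mm in cross-section. The legs rest on z = 0, each flush with a corner of the seat. Four stretchers, 38 mm wide and 30 mm tall, connect adjacent legs with their undersides at z = 211 mm, each running between the inner faces of the legs it joins and aligned with the legs' outer faces on the other axis.

B is a spool: two coaxial disc flanges of radius 96 mm and thickness 20 mm, joined by a core cylinder of radius 51 mm and height 255 mm. The lower flange rests on z = 0 and the three cylinders share a vertical axis.

The spool is on top of the stool.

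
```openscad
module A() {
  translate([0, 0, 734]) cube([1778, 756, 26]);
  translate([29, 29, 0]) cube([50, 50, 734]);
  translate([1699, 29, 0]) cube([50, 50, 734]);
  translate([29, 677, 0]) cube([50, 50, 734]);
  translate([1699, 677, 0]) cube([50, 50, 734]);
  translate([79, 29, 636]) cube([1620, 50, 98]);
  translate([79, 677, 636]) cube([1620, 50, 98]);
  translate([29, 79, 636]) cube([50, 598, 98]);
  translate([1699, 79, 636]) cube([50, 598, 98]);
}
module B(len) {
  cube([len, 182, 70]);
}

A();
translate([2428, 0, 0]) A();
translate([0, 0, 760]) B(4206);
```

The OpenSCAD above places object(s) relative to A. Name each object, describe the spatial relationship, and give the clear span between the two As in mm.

Second table starts at x = 2428; first ends at x = 1778; clear span = 2428 − 1778 = 650 mm.

A is a table. B is a beam. A beam spans the tops of two tables. The clear span between the two tables is 650 mm.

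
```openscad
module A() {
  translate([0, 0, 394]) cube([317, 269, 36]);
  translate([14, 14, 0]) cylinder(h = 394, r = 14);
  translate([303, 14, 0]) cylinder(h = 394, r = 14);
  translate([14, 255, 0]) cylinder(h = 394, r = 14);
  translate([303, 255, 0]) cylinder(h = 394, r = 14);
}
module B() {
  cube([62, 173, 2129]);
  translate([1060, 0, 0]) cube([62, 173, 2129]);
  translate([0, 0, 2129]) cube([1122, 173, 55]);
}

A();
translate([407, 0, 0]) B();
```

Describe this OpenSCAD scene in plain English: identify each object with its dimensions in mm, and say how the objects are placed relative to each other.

A is a simple wooden stool: a rectangular seat 317 mm (x) by 269 mm (y), 36 mm thick, top face at z = 430 mm, on four round legs, each 28 mm in diameter. The legs rest on z = 0, each leg's axis is inset half a diameter from the nearest pair of seat edges (so the leg's bounding box is flush with the corner).

B is a rectangular door frame: two vertical jambs of 62×173 mm section, 2129 mm tall, with a clear opening 998 mm wide between their inner faces. A header 55 mm tall and 173 mm deep lies on top of the jambs and spans the full outside width.

The door frame is on the floor beside the stool on its +x side.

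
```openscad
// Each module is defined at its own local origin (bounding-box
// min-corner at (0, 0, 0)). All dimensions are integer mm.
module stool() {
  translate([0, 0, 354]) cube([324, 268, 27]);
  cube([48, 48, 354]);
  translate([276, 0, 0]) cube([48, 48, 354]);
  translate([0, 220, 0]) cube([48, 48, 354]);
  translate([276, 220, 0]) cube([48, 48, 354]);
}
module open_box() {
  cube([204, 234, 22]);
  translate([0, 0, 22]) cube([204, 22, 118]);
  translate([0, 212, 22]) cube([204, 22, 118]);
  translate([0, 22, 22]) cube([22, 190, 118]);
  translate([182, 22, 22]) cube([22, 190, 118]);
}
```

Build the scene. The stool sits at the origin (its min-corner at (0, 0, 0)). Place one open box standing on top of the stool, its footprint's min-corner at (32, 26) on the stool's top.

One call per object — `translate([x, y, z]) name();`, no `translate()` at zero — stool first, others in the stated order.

stool();
translate([32, 26, 381]) open_box();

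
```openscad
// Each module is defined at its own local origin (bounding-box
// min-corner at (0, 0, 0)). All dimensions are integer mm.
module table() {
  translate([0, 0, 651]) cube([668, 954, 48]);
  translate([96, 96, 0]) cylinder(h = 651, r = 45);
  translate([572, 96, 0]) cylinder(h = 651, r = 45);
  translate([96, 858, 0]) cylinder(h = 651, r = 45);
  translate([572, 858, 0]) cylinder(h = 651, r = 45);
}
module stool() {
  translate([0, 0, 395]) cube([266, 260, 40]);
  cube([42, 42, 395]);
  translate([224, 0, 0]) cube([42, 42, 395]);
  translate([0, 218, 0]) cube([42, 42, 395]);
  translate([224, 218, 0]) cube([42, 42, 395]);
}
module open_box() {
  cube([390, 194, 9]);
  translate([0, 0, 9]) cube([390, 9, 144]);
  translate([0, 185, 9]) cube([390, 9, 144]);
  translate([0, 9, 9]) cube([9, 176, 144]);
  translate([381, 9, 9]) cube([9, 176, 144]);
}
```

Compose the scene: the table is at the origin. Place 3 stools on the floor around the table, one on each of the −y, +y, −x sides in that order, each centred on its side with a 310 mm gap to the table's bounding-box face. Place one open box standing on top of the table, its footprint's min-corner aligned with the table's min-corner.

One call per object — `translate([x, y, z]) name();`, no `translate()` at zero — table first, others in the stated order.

table();
translate([201, -570, 0]) stool();
translate([201, 1264, 0]) stool();
translate([-576, 347, 0]) stool();
translate([0, 0, 699]) open_box();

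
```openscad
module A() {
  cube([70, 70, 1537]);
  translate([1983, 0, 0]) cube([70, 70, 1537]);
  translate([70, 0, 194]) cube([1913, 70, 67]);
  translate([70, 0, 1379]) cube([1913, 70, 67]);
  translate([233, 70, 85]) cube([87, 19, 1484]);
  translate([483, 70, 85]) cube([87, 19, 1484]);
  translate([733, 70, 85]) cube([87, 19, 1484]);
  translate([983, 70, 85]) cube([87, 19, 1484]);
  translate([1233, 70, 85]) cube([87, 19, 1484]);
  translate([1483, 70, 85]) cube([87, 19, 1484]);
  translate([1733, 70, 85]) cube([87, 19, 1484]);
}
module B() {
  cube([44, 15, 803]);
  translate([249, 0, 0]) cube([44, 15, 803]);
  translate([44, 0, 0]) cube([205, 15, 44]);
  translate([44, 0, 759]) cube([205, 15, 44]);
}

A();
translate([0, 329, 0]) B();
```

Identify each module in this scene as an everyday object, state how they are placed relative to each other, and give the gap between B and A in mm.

The picture frame's nearest face is 240 mm from the fence section's +y face.

A is a fence section. B is a picture frame. The picture frame is on the floor beside the fence section on its +y side. The gap between the picture frame and the fence section is 240 mm.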